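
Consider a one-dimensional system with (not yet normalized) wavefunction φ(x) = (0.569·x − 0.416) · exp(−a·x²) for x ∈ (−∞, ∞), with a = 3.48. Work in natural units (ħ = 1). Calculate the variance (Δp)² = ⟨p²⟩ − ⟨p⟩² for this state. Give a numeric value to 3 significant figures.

4.30

Compute ⟨p⟩ and ⟨p²⟩ separately; (Δp)² = ⟨p²⟩ − ⟨p⟩².
Expand each integrand as polynomial × e^(−2ax²) and use ∫x^(2j)·e^(−2ax²) dx = (2j−1)!!/(4a)^j · √(π/(2a)), odd powers → 0; here √(π/(2a)) = 0.67185. Differentiate with the product rule, d/dx e^(−ax²) = −2ax·e^(−ax²).
Normalization: ∫|φ|² dx = 0.13189.
⟨p⟩ = 0.0000 and ⟨p²⟩ = 4.3046.
(Δp)² = 4.3046 − (0.0000)² = 4.3046.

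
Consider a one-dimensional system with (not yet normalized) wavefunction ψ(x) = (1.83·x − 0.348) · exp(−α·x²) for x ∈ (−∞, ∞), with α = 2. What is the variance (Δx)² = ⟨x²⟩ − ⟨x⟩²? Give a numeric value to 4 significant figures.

0.2319

Compute ⟨x⟩ and ⟨x²⟩ separately, then (Δx)² = ⟨x²⟩ − ⟨x⟩².
Expand each integrand as polynomial × e^(−2αx²) and use ∫x^(2j)·e^(−2αx²) dx = (2j−1)!!/(4α)^j · √(π/(2α)), odd powers → 0; here √(π/(2α)) = 0.88623.
Normalization: ∫|ψ|² dx = 0.47831.
⟨x⟩ = -0.29499 and ⟨x²⟩ = 0.31890.
(Δx)² = 0.31890 − (-0.29499)² = 0.23189.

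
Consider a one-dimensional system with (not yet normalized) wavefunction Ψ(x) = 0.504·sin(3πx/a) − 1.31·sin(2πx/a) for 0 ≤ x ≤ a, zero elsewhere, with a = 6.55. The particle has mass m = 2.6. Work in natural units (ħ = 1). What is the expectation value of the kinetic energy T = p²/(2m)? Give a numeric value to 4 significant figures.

T = −(ħ²/2m) d²/dx², so ⟨T⟩ = −(ħ²/2m) ∫ Ψ*·Ψ'' dx / ∫|Ψ|² dx; with m = 2.6.
d²/dx² sin(jπx/a) = −(jπ/a)²·sin(jπx/a); on 0 ≤ x ≤ a, ∫sin²(jπx/a) dx = a/2 and ∫sin(jπx/a)·sin(lπx/a) dx = 0 for j ≠ l, so only diagonal terms survive in ∫|Ψ|² and ∫Ψ·Ψ″; ∫Ψ·Ψ′ dx = [Ψ²/2] between the walls = 0.
State is unnormalized: ∫|Ψ|² dx = 6.4521, and ∫Ψ*·(−ħ²/2m · Ψ'') dx = 1.3258, so ⟨T⟩ = 1.3258 / 6.4521.
⟨T⟩ = 0.20548.

0.2055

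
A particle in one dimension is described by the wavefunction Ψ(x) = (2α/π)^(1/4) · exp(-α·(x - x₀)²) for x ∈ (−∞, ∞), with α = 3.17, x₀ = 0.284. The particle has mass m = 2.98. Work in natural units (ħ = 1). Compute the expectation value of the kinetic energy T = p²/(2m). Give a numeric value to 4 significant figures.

T = −(ħ²/2m) d²/dx², so ⟨T⟩ = −(ħ²/2m) ∫ Ψ*·Ψ'' dx; with m = 2.98.
Gaussian moments (u = x − x₀): ∫u^(2j)·e^(−2αu²) du = (2j−1)!!/(4α)^j · √(π/(2α)), odd powers integrate to 0; here √(π/(2α)) = 0.70393. Derivatives: d/dx e^(−αu²) = −2αu·e^(−αu²), d²/dx² e^(−αu²) = (4α²u² − 2α)·e^(−αu²).
⟨T⟩ = 0.53188.

0.5319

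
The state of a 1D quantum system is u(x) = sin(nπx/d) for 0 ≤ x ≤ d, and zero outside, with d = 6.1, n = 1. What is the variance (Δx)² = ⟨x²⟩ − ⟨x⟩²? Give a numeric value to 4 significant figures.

1.216

Compute ⟨x⟩ and ⟨x²⟩ separately, then (Δx)² = ⟨x²⟩ − ⟨x⟩².
With sin²θ = (1 − cos2θ)/2 on 0 ≤ x ≤ d: ∫sin²(nπx/d) dx = d/2, ∫x·sin²(nπx/d) dx = d²/4, ∫x²·sin²(nπx/d) dx = d³·(1/6 − 1/(4n²π²)); higher powers xᵏ the same way, integrating xᵏ·cos(2nπx/d) by parts.
Normalization: ∫|u|² dx = 3.0500.
⟨x⟩ = 3.0500 and ⟨x²⟩ = 10.518.
(Δx)² = 10.518 − (3.0500)² = 1.2158.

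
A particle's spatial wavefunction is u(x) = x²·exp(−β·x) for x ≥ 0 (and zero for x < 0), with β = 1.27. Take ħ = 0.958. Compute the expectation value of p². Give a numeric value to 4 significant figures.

0.4934

p² u = −ħ² d²u/dx²; ⟨p²⟩ = −ħ² ∫ u*·u'' dx / ∫|u|² dx.
Differentiate x²·exp(−β·x) with the product rule; every integrand then reduces to terms xʲ·e^(−2βx) on [0, ∞), with ∫₀^∞ xʲ·e^(−2βx) dx = j!/(2β)^(j+1).
State is unnormalized: ∫|u|² dx = 0.22701, and ∫u*·(−ħ² u'') dx = 0.11201, so ⟨p²⟩ = 0.11201 / 0.22701.
⟨p²⟩ = 0.49342.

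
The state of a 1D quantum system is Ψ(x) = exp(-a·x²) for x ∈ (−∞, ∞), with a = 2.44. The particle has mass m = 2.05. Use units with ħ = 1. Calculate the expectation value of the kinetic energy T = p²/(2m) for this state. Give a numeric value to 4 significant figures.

T = −(ħ²/2m) d²/dx², so ⟨T⟩ = −(ħ²/2m) ∫ Ψ*·Ψ'' dx / ∫|Ψ|² dx; with m = 2.05.
Gaussian moments: ∫x^(2j)·e^(−2ax²) dx = (2j−1)!!/(4a)^j · √(π/(2a)), odd powers integrate to 0; here √(π/(2a)) = 0.80235. Derivatives: d/dx e^(−ax²) = −2ax·e^(−ax²), d²/dx² e^(−ax²) = (4a²x² − 2a)·e^(−ax²).
State is unnormalized: ∫|Ψ|² dx = 0.80235, and ∫Ψ*·(−ħ²/2m · Ψ'') dx = 0.47750, so ⟨T⟩ = 0.47750 / 0.80235.
⟨T⟩ = 0.59512.

0.5951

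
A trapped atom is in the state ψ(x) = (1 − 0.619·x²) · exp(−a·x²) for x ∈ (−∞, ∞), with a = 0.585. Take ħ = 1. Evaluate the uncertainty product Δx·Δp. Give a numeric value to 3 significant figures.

0.710

Δx = √(⟨x²⟩−⟨x⟩²), Δp = √(⟨p²⟩−⟨p⟩²).
Expand each integrand as polynomial × e^(−2ax²) and use ∫x^(2j)·e^(−2ax²) dx = (2j−1)!!/(4a)^j · √(π/(2a)), odd powers → 0; here √(π/(2a)) = 1.6386. Differentiate with the product rule, d/dx e^(−ax²) = −2ax·e^(−ax²).
Normalization: ∫|ψ|² dx = 1.1157.
⟨x⟩ = 0.0000, ⟨x²⟩ = 0.29027 ⇒ Δx = 0.53876.
⟨p⟩ = 0.0000, ⟨p²⟩ = 1.7346 ⇒ Δp = 1.3171.
Δx·Δp = 0.70958.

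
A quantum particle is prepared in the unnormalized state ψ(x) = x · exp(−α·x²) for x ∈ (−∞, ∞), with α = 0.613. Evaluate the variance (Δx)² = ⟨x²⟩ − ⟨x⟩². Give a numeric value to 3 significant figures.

1.22

Compute ⟨x⟩ and ⟨x²⟩ separately, then (Δx)² = ⟨x²⟩ − ⟨x⟩².
Expand each integrand as polynomial × e^(−2αx²) and use ∫x^(2j)·e^(−2αx²) dx = (2j−1)!!/(4α)^j · √(π/(2α)), odd powers → 0; here √(π/(2α)) = 1.6008.
Normalization: ∫|ψ|² dx = 0.65284.
⟨x⟩ = 0.0000 and ⟨x²⟩ = 1.2235.
(Δx)² = 1.2235 − (0.0000)² = 1.2235.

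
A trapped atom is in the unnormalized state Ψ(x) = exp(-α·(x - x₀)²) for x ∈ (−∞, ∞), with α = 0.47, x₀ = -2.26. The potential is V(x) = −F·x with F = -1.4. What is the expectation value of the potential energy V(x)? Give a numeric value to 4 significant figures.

-3.164

⟨V⟩ = ∫ V(x)·|Ψ|² dx / ∫|Ψ|² dx.
Gaussian moments (u = x − x₀): ∫u^(2j)·e^(−2αu²) du = (2j−1)!!/(4α)^j · √(π/(2α)), odd powers integrate to 0; here √(π/(2α)) = 1.8281.
State is unnormalized: ∫|Ψ|² dx = 1.8281, and ∫Ψ*·V(x)·Ψ dx = -5.7843, so ⟨V⟩ = -5.7843 / 1.8281.
⟨V⟩ = -3.1640.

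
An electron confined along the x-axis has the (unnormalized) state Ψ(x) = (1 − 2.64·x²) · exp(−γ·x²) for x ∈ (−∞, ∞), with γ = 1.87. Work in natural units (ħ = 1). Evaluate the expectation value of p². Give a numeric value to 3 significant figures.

p² Ψ = −ħ² d²Ψ/dx²; ⟨p²⟩ = −ħ² ∫ Ψ*·Ψ'' dx / ∫|Ψ|² dx.
Expand each integrand as polynomial × e^(−2γx²) and use ∫x^(2j)·e^(−2γx²) dx = (2j−1)!!/(4γ)^j · √(π/(2γ)), odd powers → 0; here √(π/(2γ)) = 0.91651. Differentiate with the product rule, d/dx e^(−γx²) = −2γx·e^(−γx²).
State is unnormalized: ∫|Ψ|² dx = 0.61207, and ∫Ψ*·(−ħ² Ψ'') dx = 4.4181, so ⟨p²⟩ = 4.4181 / 0.61207.
⟨p²⟩ = 7.2184.

7.22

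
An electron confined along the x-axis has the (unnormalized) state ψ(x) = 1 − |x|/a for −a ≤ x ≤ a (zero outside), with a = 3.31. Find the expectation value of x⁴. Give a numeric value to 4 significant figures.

⟨x⁴⟩ = ∫ x⁴·|ψ|² dx / ∫|ψ|² dx (integrals over the domain).
ψ is even, so ∫ over [−a, a] = 2∫₀ᵃ with ψ = 1 − x/a there: ∫₀ᵃ (1 − x/a)² dx = a/3, ∫₀ᵃ x²(1 − x/a)² dx = a³/30, ∫₀ᵃ x⁴(1 − x/a)² dx = a⁵/105.
State is unnormalized: ∫|ψ|² dx = 2.2067, and ∫ψ*·x⁴·ψ dx = 7.5680, so ⟨x⁴⟩ = 7.5680 / 2.2067.
⟨x⁴⟩ = 3.4296.

3.430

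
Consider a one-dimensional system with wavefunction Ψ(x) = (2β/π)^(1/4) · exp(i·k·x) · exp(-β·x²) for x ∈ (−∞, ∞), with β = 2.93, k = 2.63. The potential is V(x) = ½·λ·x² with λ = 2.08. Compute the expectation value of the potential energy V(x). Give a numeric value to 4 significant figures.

⟨V⟩ = ∫ V(x)·|Ψ|² dx.
Gaussian moments: ∫x^(2j)·e^(−2βx²) dx = (2j−1)!!/(4β)^j · √(π/(2β)), odd powers integrate to 0; here √(π/(2β)) = 0.73219.
⟨V⟩ = 0.088737.

0.08874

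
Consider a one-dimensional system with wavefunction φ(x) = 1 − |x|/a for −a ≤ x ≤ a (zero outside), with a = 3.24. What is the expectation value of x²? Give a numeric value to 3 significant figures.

1.05

⟨x²⟩ = ∫ x²·|φ|² dx / ∫|φ|² dx (integrals over the domain).
φ is even, so ∫ over [−a, a] = 2∫₀ᵃ with φ = 1 − x/a there: ∫₀ᵃ (1 − x/a)² dx = a/3, ∫₀ᵃ x²(1 − x/a)² dx = a³/30, ∫₀ᵃ x⁴(1 − x/a)² dx = a⁵/105.
State is unnormalized: ∫|φ|² dx = 2.1600, and ∫φ*·x²·φ dx = 2.2675, so ⟨x²⟩ = 2.2675 / 2.1600.
⟨x²⟩ = 1.0498.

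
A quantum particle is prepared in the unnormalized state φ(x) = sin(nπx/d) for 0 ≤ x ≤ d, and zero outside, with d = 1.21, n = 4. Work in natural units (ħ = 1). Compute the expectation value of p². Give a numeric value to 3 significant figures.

108.

p² φ = −ħ² d²φ/dx²; ⟨p²⟩ = −ħ² ∫ φ*·φ'' dx / ∫|φ|² dx.
d/dx sin(nπx/d) = (nπ/d)·cos(nπx/d) and d²/dx² sin(nπx/d) = −(nπ/d)²·sin(nπx/d); on 0 ≤ x ≤ d, ∫sin²(nπx/d) dx = d/2 and ∫sin(nπx/d)·cos(nπx/d) dx = 0.
State is unnormalized: ∫|φ|² dx = 0.60500, and ∫φ*·(−ħ² φ'') dx = 65.254, so ⟨p²⟩ = 65.254 / 0.60500.
⟨p²⟩ = 107.86.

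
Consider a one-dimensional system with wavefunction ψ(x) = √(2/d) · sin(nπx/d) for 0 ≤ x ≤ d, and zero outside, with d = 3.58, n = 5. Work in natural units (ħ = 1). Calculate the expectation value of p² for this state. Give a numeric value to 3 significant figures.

p² ψ = −ħ² d²ψ/dx²; ⟨p²⟩ = −ħ² ∫ ψ*·ψ'' dx.
d/dx sin(nπx/d) = (nπ/d)·cos(nπx/d) and d²/dx² sin(nπx/d) = −(nπ/d)²·sin(nπx/d); on 0 ≤ x ≤ d, ∫sin²(nπx/d) dx = d/2 and ∫sin(nπx/d)·cos(nπx/d) dx = 0.
⟨p²⟩ = 19.252.

19.3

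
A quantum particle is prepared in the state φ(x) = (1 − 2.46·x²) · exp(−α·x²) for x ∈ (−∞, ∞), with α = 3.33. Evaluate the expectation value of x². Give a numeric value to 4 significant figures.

⟨x²⟩ = ∫ x²·|φ|² dx / ∫|φ|² dx (integrals over the domain).
Expand each integrand as polynomial × e^(−2αx²) and use ∫x^(2j)·e^(−2αx²) dx = (2j−1)!!/(4α)^j · √(π/(2α)), odd powers → 0; here √(π/(2α)) = 0.68681.
State is unnormalized: ∫|φ|² dx = 0.50340, and ∫φ*·x²·φ dx = 0.020806, so ⟨x²⟩ = 0.020806 / 0.50340.
⟨x²⟩ = 0.041332.

0.04133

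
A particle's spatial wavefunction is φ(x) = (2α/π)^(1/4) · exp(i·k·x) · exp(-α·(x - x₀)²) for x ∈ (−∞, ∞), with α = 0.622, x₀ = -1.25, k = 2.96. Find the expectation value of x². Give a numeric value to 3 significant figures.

1.96

⟨x²⟩ = ∫ x²·|φ|² dx (integrals over the domain).
Gaussian moments (u = x − x₀): ∫u^(2j)·e^(−2αu²) du = (2j−1)!!/(4α)^j · √(π/(2α)), odd powers integrate to 0; here √(π/(2α)) = 1.5891.
⟨x²⟩ = 1.9644.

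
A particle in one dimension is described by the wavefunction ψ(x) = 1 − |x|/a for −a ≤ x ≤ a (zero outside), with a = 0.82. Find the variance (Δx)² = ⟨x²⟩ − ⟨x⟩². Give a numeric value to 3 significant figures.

0.0672

Compute ⟨x⟩ and ⟨x²⟩ separately, then (Δx)² = ⟨x²⟩ − ⟨x⟩².
ψ is even, so ∫ over [−a, a] = 2∫₀ᵃ with ψ = 1 − x/a there: ∫₀ᵃ (1 − x/a)² dx = a/3, ∫₀ᵃ x²(1 − x/a)² dx = a³/30, ∫₀ᵃ x⁴(1 − x/a)² dx = a⁵/105.
Normalization: ∫|ψ|² dx = 0.54667.
⟨x⟩ = 0.0000 and ⟨x²⟩ = 0.067240.
(Δx)² = 0.067240 − (0.0000)² = 0.067240.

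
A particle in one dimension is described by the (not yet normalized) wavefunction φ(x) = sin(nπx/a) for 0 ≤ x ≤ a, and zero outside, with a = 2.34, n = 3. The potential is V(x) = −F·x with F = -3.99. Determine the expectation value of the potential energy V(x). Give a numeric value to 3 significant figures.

4.67

⟨V⟩ = ∫ V(x)·|φ|² dx / ∫|φ|² dx.
With sin²θ = (1 − cos2θ)/2 on 0 ≤ x ≤ a: ∫sin²(nπx/a) dx = a/2, ∫x·sin²(nπx/a) dx = a²/4, ∫x²·sin²(nπx/a) dx = a³·(1/6 − 1/(4n²π²)); higher powers xᵏ the same way, integrating xᵏ·cos(2nπx/a) by parts.
State is unnormalized: ∫|φ|² dx = 1.1700, and ∫φ*·V(x)·φ dx = 5.4619, so ⟨V⟩ = 5.4619 / 1.1700.
⟨V⟩ = 4.6683.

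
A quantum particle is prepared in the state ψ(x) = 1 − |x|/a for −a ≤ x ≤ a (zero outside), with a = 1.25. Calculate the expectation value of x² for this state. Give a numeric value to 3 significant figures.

0.156

⟨x²⟩ = ∫ x²·|ψ|² dx / ∫|ψ|² dx (integrals over the domain).
ψ is even, so ∫ over [−a, a] = 2∫₀ᵃ with ψ = 1 − x/a there: ∫₀ᵃ (1 − x/a)² dx = a/3, ∫₀ᵃ x²(1 − x/a)² dx = a³/30, ∫₀ᵃ x⁴(1 − x/a)² dx = a⁵/105.
State is unnormalized: ∫|ψ|² dx = 0.83333, and ∫ψ*·x²·ψ dx = 0.13021, so ⟨x²⟩ = 0.13021 / 0.83333.
⟨x²⟩ = 0.15625.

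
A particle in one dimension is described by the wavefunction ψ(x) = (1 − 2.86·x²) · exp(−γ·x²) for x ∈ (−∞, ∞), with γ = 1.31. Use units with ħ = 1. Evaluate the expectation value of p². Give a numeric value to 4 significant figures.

p² ψ = −ħ² d²ψ/dx²; ⟨p²⟩ = −ħ² ∫ ψ*·ψ'' dx / ∫|ψ|² dx.
Expand each integrand as polynomial × e^(−2γx²) and use ∫x^(2j)·e^(−2γx²) dx = (2j−1)!!/(4γ)^j · √(π/(2γ)), odd powers → 0; here √(π/(2γ)) = 1.0950. Differentiate with the product rule, d/dx e^(−γx²) = −2γx·e^(−γx²).
State is unnormalized: ∫|ψ|² dx = 0.87831, and ∫ψ*·(−ħ² ψ'') dx = 5.9917, so ⟨p²⟩ = 5.9917 / 0.87831.
⟨p²⟩ = 6.8218.

6.822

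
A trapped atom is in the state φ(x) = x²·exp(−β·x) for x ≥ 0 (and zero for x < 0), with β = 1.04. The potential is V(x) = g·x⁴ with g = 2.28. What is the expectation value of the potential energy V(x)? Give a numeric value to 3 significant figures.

205.

⟨V⟩ = ∫ V(x)·|φ|² dx / ∫|φ|² dx.
Every integrand reduces to terms xʲ·e^(−2βx) on [0, ∞); use ∫₀^∞ xʲ·e^(−2βx) dx = j!/(2β)^(j+1).
State is unnormalized: ∫|φ|² dx = 0.61645, and ∫φ*·V(x)·φ dx = 126.15, so ⟨V⟩ = 126.15 / 0.61645.
⟨V⟩ = 204.64.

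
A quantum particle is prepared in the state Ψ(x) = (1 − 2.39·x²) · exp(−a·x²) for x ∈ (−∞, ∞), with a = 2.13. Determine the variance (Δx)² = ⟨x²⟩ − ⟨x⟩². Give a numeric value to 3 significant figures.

Compute ⟨x⟩ and ⟨x²⟩ separately, then (Δx)² = ⟨x²⟩ − ⟨x⟩².
Expand each integrand as polynomial × e^(−2ax²) and use ∫x^(2j)·e^(−2ax²) dx = (2j−1)!!/(4a)^j · √(π/(2a)), odd powers → 0; here √(π/(2a)) = 0.85876.
Normalization: ∫|Ψ|² dx = 0.57969.
⟨x⟩ = 0.0000 and ⟨x²⟩ = 0.086458.
(Δx)² = 0.086458 − (0.0000)² = 0.086458.

0.0865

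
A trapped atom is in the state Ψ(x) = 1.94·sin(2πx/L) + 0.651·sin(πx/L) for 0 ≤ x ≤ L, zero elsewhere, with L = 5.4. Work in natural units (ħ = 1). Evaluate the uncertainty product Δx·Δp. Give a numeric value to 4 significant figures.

Δx = √(⟨x²⟩−⟨x⟩²), Δp = √(⟨p²⟩−⟨p⟩²).
On 0 ≤ x ≤ L (j ≠ l): ∫sin²(jπx/L) dx = L/2, ∫sin(jπx/L)·sin(lπx/L) dx = 0; diagonal moments ∫x·sin²(jπx/L) dx = L²/4, ∫x²·sin²(jπx/L) dx = L³·(1/6 − 1/(4j²π²)); cross terms ∫x·sin(jπx/L)·sin(lπx/L) dx = 0 for j + l even and −4jlL²/(π²(j² − l²)²) for j + l odd, ∫x²·sin(jπx/L)·sin(lπx/L) dx = (−1)^(j+l)·4jlL³/(π²(j² − l²)²); higher powers the same way via product-to-sum and parts. d²/dx² sin(jπx/L) = −(jπ/L)²·sin(jπx/L); on 0 ≤ x ≤ L, ∫sin²(jπx/L) dx = L/2 and ∫sin(jπx/L)·sin(lπx/L) dx = 0 for j ≠ l, so only diagonal terms survive in ∫|Ψ|² and ∫Ψ·Ψ″; ∫Ψ·Ψ′ dx = [Ψ²/2] between the walls = 0.
Normalization: ∫|Ψ|² dx = 11.306.
⟨x⟩ = 2.1133, ⟨x²⟩ = 6.0702 ⇒ Δx = 1.2666.
⟨p⟩ = 0.0000, ⟨p²⟩ = 1.2511 ⇒ Δp = 1.1185.
Δx·Δp = 1.4167.

1.417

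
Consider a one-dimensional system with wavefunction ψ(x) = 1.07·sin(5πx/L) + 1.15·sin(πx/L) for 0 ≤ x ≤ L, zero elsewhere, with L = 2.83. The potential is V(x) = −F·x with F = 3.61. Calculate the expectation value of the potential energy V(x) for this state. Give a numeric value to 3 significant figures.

⟨V⟩ = ∫ V(x)·|ψ|² dx / ∫|ψ|² dx.
On 0 ≤ x ≤ L (j ≠ l): ∫sin²(jπx/L) dx = L/2, ∫sin(jπx/L)·sin(lπx/L) dx = 0; diagonal moments ∫x·sin²(jπx/L) dx = L²/4, ∫x²·sin²(jπx/L) dx = L³·(1/6 − 1/(4j²π²)); cross terms ∫x·sin(jπx/L)·sin(lπx/L) dx = 0 for j + l even and −4jlL²/(π²(j² − l²)²) for j + l odd, ∫x²·sin(jπx/L)·sin(lπx/L) dx = (−1)^(j+l)·4jlL³/(π²(j² − l²)²); higher powers the same way via product-to-sum and parts.
State is unnormalized: ∫|ψ|² dx = 3.4914, and ∫ψ*·V(x)·ψ dx = -17.834, so ⟨V⟩ = -17.834 / 3.4914.
⟨V⟩ = -5.1082.

-5.11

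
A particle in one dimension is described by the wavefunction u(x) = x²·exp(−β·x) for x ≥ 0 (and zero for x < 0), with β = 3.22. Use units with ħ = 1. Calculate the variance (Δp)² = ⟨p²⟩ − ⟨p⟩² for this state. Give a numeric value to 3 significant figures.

3.46

Compute ⟨p⟩ and ⟨p²⟩ separately; (Δp)² = ⟨p²⟩ − ⟨p⟩².
Differentiate x²·exp(−β·x) with the product rule; every integrand then reduces to terms xʲ·e^(−2βx) on [0, ∞), with ∫₀^∞ xʲ·e^(−2βx) dx = j!/(2β)^(j+1).
Normalization: ∫|u|² dx = 0.0021666.
⟨p⟩ = 0.0000 and ⟨p²⟩ = 3.4561.
(Δp)² = 3.4561 − (0.0000)² = 3.4561.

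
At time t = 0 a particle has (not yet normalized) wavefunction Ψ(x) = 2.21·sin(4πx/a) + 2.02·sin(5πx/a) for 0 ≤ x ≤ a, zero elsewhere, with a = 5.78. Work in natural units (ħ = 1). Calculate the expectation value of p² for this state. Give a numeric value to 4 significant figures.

p² Ψ = −ħ² d²Ψ/dx²; ⟨p²⟩ = −ħ² ∫ Ψ*·Ψ'' dx / ∫|Ψ|² dx.
d²/dx² sin(jπx/a) = −(jπ/a)²·sin(jπx/a); on 0 ≤ x ≤ a, ∫sin²(jπx/a) dx = a/2 and ∫sin(jπx/a)·sin(lπx/a) dx = 0 for j ≠ l, so only diagonal terms survive in ∫|Ψ|² and ∫Ψ·Ψ″; ∫Ψ·Ψ′ dx = [Ψ²/2] between the walls = 0.
State is unnormalized: ∫|Ψ|² dx = 25.907, and ∫Ψ*·(−ħ² Ψ'') dx = 153.81, so ⟨p²⟩ = 153.81 / 25.907.
⟨p²⟩ = 5.9370.

5.937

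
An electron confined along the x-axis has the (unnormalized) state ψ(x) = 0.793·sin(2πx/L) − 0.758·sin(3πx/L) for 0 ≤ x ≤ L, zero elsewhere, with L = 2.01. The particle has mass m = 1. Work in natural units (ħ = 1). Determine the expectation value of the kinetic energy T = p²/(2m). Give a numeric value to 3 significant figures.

T = −(ħ²/2m) d²/dx², so ⟨T⟩ = −(ħ²/2m) ∫ ψ*·ψ'' dx / ∫|ψ|² dx; with m = 1.
d²/dx² sin(jπx/L) = −(jπ/L)²·sin(jπx/L); on 0 ≤ x ≤ L, ∫sin²(jπx/L) dx = L/2 and ∫sin(jπx/L)·sin(lπx/L) dx = 0 for j ≠ l, so only diagonal terms survive in ∫|ψ|² and ∫ψ·ψ″; ∫ψ·ψ′ dx = [ψ²/2] between the walls = 0.
State is unnormalized: ∫|ψ|² dx = 1.2094, and ∫ψ*·(−ħ²/2m · ψ'') dx = 9.4356, so ⟨T⟩ = 9.4356 / 1.2094.
⟨T⟩ = 7.8017.

7.80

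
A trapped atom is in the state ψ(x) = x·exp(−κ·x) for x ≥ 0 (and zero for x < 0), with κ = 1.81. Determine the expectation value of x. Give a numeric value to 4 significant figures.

0.8287

⟨x⟩ = ∫ x·|ψ|² dx / ∫|ψ|² dx (integrals over the domain).
Every integrand reduces to terms xʲ·e^(−2κx) on [0, ∞); use ∫₀^∞ xʲ·e^(−2κx) dx = j!/(2κ)^(j+1).
State is unnormalized: ∫|ψ|² dx = 0.042160, and ∫ψ*·x·ψ dx = 0.034940, so ⟨x⟩ = 0.034940 / 0.042160.
⟨x⟩ = 0.82873.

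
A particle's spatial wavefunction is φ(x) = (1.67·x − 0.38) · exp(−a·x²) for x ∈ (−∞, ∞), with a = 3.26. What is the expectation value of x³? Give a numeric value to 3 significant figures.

⟨x³⟩ = ∫ x³·|φ|² dx / ∫|φ|² dx (integrals over the domain).
Expand each integrand as polynomial × e^(−2ax²) and use ∫x^(2j)·e^(−2ax²) dx = (2j−1)!!/(4a)^j · √(π/(2a)), odd powers → 0; here √(π/(2a)) = 0.69415.
State is unnormalized: ∫|φ|² dx = 0.24869, and ∫φ*·x³·φ dx = -0.015543, so ⟨x³⟩ = -0.015543 / 0.24869.
⟨x³⟩ = -0.062500.

-0.0625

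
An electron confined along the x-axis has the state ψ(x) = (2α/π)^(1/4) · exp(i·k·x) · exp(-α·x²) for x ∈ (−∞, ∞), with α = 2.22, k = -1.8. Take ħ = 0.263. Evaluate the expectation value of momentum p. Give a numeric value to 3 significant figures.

-0.473

p ψ = −iħ dψ/dx; then ⟨p⟩ = ∫ ψ*·(pψ) dx.
Gaussian moments: ∫x^(2j)·e^(−2αx²) dx = (2j−1)!!/(4α)^j · √(π/(2α)), odd powers integrate to 0; here √(π/(2α)) = 0.84117. Derivatives: ψ′ = (ik − 2αx)·ψ, ψ″ = ((ik − 2αx)² − 2α)·ψ; the odd-in-x pieces drop out.
⟨p⟩ = -0.47340.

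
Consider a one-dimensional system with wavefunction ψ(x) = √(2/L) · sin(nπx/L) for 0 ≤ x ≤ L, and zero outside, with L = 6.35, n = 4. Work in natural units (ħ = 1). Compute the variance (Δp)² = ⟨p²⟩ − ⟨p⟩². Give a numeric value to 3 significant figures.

3.92

Compute ⟨p⟩ and ⟨p²⟩ separately; (Δp)² = ⟨p²⟩ − ⟨p⟩².
d/dx sin(nπx/L) = (nπ/L)·cos(nπx/L) and d²/dx² sin(nπx/L) = −(nπ/L)²·sin(nπx/L); on 0 ≤ x ≤ L, ∫sin²(nπx/L) dx = L/2 and ∫sin(nπx/L)·cos(nπx/L) dx = 0.
⟨p⟩ = 0.0000 and ⟨p²⟩ = 3.9163.
(Δp)² = 3.9163 − (0.0000)² = 3.9163.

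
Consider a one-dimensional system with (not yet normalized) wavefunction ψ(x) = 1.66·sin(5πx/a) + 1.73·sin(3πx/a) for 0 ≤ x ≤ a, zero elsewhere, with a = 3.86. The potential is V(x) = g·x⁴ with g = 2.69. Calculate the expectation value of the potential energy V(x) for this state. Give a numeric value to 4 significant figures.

⟨V⟩ = ∫ V(x)·|ψ|² dx / ∫|ψ|² dx.
On 0 ≤ x ≤ a (j ≠ l): ∫sin²(jπx/a) dx = a/2, ∫sin(jπx/a)·sin(lπx/a) dx = 0; diagonal moments ∫x·sin²(jπx/a) dx = a²/4, ∫x²·sin²(jπx/a) dx = a³·(1/6 − 1/(4j²π²)); cross terms ∫x·sin(jπx/a)·sin(lπx/a) dx = 0 for j + l even and −4jla²/(π²(j² − l²)²) for j + l odd, ∫x²·sin(jπx/a)·sin(lπx/a) dx = (−1)^(j+l)·4jla³/(π²(j² − l²)²); higher powers the same way via product-to-sum and parts.
State is unnormalized: ∫|ψ|² dx = 11.095, and ∫ψ*·V(x)·ψ dx = 1801.4, so ⟨V⟩ = 1801.4 / 11.095.
⟨V⟩ = 162.37.

162.4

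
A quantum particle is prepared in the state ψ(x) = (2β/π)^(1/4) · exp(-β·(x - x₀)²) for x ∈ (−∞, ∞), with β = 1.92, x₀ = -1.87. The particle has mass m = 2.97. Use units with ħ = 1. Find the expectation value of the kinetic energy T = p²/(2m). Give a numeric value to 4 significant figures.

0.3232

T = −(ħ²/2m) d²/dx², so ⟨T⟩ = −(ħ²/2m) ∫ ψ*·ψ'' dx; with m = 2.97.
Gaussian moments (u = x − x₀): ∫u^(2j)·e^(−2βu²) du = (2j−1)!!/(4β)^j · √(π/(2β)), odd powers integrate to 0; here √(π/(2β)) = 0.90450. Derivatives: d/dx e^(−βu²) = −2βu·e^(−βu²), d²/dx² e^(−βu²) = (4β²u² − 2β)·e^(−βu²).
⟨T⟩ = 0.32323.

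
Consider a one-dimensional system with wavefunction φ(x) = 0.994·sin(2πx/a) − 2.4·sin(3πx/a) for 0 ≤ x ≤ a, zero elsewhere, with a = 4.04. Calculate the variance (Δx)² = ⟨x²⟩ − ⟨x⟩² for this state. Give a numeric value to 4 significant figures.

0.9427

Compute ⟨x⟩ and ⟨x²⟩ separately, then (Δx)² = ⟨x²⟩ − ⟨x⟩².
On 0 ≤ x ≤ a (j ≠ l): ∫sin²(jπx/a) dx = a/2, ∫sin(jπx/a)·sin(lπx/a) dx = 0; diagonal moments ∫x·sin²(jπx/a) dx = a²/4, ∫x²·sin²(jπx/a) dx = a³·(1/6 − 1/(4j²π²)); cross terms ∫x·sin(jπx/a)·sin(lπx/a) dx = 0 for j + l even and −4jla²/(π²(j² − l²)²) for j + l odd, ∫x²·sin(jπx/a)·sin(lπx/a) dx = (−1)^(j+l)·4jla³/(π²(j² − l²)²); higher powers the same way via product-to-sum and parts.
Normalization: ∫|φ|² dx = 13.631.
⟨x⟩ = 2.5757 and ⟨x²⟩ = 7.5768.
(Δx)² = 7.5768 − (2.5757)² = 0.94265.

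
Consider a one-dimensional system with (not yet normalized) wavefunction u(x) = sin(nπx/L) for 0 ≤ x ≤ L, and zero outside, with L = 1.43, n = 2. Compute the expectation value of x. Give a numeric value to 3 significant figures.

⟨x⟩ = ∫ x·|u|² dx / ∫|u|² dx (integrals over the domain).
With sin²θ = (1 − cos2θ)/2 on 0 ≤ x ≤ L: ∫sin²(nπx/L) dx = L/2, ∫x·sin²(nπx/L) dx = L²/4, ∫x²·sin²(nπx/L) dx = L³·(1/6 − 1/(4n²π²)); higher powers xᵏ the same way, integrating xᵏ·cos(2nπx/L) by parts.
State is unnormalized: ∫|u|² dx = 0.71500, and ∫u*·x·u dx = 0.51123, so ⟨x⟩ = 0.51123 / 0.71500.
⟨x⟩ = 0.71500.

0.715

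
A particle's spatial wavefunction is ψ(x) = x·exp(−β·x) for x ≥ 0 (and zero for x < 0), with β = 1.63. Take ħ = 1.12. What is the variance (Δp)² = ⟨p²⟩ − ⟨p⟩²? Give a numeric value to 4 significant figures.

Compute ⟨p⟩ and ⟨p²⟩ separately; (Δp)² = ⟨p²⟩ − ⟨p⟩².
Differentiate x·exp(−β·x) with the product rule; every integrand then reduces to terms xʲ·e^(−2βx) on [0, ∞), with ∫₀^∞ xʲ·e^(−2βx) dx = j!/(2β)^(j+1).
Normalization: ∫|ψ|² dx = 0.057727.
⟨p⟩ = 0.0000 and ⟨p²⟩ = 3.3328.
(Δp)² = 3.3328 − (0.0000)² = 3.3328.

3.333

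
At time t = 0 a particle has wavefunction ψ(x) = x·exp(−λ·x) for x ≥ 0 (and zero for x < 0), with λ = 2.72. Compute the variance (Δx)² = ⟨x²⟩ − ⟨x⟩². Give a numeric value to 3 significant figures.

Compute ⟨x⟩ and ⟨x²⟩ separately, then (Δx)² = ⟨x²⟩ − ⟨x⟩².
Every integrand reduces to terms xʲ·e^(−2λx) on [0, ∞); use ∫₀^∞ xʲ·e^(−2λx) dx = j!/(2λ)^(j+1).
Normalization: ∫|ψ|² dx = 0.012423.
⟨x⟩ = 0.55147 and ⟨x²⟩ = 0.40549.
(Δx)² = 0.40549 − (0.55147)² = 0.10137.

0.101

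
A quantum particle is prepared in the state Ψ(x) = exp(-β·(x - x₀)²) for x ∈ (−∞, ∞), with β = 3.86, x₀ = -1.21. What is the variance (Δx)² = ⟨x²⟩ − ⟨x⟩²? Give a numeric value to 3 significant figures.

Compute ⟨x⟩ and ⟨x²⟩ separately, then (Δx)² = ⟨x²⟩ − ⟨x⟩².
Gaussian moments (u = x − x₀): ∫u^(2j)·e^(−2βu²) du = (2j−1)!!/(4β)^j · √(π/(2β)), odd powers integrate to 0; here √(π/(2β)) = 0.63792.
Normalization: ∫|Ψ|² dx = 0.63792.
⟨x⟩ = -1.2100 and ⟨x²⟩ = 1.5289.
(Δx)² = 1.5289 − (-1.2100)² = 0.064767.

0.0648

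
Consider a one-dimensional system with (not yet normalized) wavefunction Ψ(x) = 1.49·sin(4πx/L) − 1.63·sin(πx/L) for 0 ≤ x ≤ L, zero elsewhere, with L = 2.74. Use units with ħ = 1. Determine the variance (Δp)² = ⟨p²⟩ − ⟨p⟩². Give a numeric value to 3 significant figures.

Compute ⟨p⟩ and ⟨p²⟩ separately; (Δp)² = ⟨p²⟩ − ⟨p⟩².
d²/dx² sin(jπx/L) = −(jπ/L)²·sin(jπx/L); on 0 ≤ x ≤ L, ∫sin²(jπx/L) dx = L/2 and ∫sin(jπx/L)·sin(lπx/L) dx = 0 for j ≠ l, so only diagonal terms survive in ∫|Ψ|² and ∫Ψ·Ψ″; ∫Ψ·Ψ′ dx = [Ψ²/2] between the walls = 0.
Normalization: ∫|Ψ|² dx = 6.6815.
⟨p⟩ = 0.0000 and ⟨p²⟩ = 10.291.
(Δp)² = 10.291 − (0.0000)² = 10.291.

10.3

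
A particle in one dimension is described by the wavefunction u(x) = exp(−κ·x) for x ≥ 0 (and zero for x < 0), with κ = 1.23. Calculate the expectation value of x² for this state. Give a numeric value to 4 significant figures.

0.3305

⟨x²⟩ = ∫ x²·|u|² dx / ∫|u|² dx (integrals over the domain).
Every integrand reduces to terms xʲ·e^(−2κx) on [0, ∞); use ∫₀^∞ xʲ·e^(−2κx) dx = j!/(2κ)^(j+1).
State is unnormalized: ∫|u|² dx = 0.40650, and ∫u*·x²·u dx = 0.13435, so ⟨x²⟩ = 0.13435 / 0.40650.
⟨x²⟩ = 0.33049.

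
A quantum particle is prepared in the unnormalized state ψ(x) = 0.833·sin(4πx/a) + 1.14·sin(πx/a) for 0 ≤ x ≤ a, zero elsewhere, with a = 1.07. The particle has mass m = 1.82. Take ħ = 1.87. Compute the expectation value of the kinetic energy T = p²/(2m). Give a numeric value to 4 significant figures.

51.52

T = −(ħ²/2m) d²/dx², so ⟨T⟩ = −(ħ²/2m) ∫ ψ*·ψ'' dx / ∫|ψ|² dx; with m = 1.82.
d²/dx² sin(jπx/a) = −(jπ/a)²·sin(jπx/a); on 0 ≤ x ≤ a, ∫sin²(jπx/a) dx = a/2 and ∫sin(jπx/a)·sin(lπx/a) dx = 0 for j ≠ l, so only diagonal terms survive in ∫|ψ|² and ∫ψ·ψ″; ∫ψ·ψ′ dx = [ψ²/2] between the walls = 0.
State is unnormalized: ∫|ψ|² dx = 1.0665, and ∫ψ*·(−ħ²/2m · ψ'') dx = 54.948, so ⟨T⟩ = 54.948 / 1.0665.
⟨T⟩ = 51.521.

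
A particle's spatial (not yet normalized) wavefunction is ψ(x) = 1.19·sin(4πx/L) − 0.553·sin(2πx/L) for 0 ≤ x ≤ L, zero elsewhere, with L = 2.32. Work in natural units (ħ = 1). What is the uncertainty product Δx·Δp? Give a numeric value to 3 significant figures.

Δx = √(⟨x²⟩−⟨x⟩²), Δp = √(⟨p²⟩−⟨p⟩²).
On 0 ≤ x ≤ L (j ≠ l): ∫sin²(jπx/L) dx = L/2, ∫sin(jπx/L)·sin(lπx/L) dx = 0; diagonal moments ∫x·sin²(jπx/L) dx = L²/4, ∫x²·sin²(jπx/L) dx = L³·(1/6 − 1/(4j²π²)); cross terms ∫x·sin(jπx/L)·sin(lπx/L) dx = 0 for j + l even and −4jlL²/(π²(j² − l²)²) for j + l odd, ∫x²·sin(jπx/L)·sin(lπx/L) dx = (−1)^(j+l)·4jlL³/(π²(j² − l²)²); higher powers the same way via product-to-sum and parts. d²/dx² sin(jπx/L) = −(jπ/L)²·sin(jπx/L); on 0 ≤ x ≤ L, ∫sin²(jπx/L) dx = L/2 and ∫sin(jπx/L)·sin(lπx/L) dx = 0 for j ≠ l, so only diagonal terms survive in ∫|ψ|² and ∫ψ·ψ″; ∫ψ·ψ′ dx = [ψ²/2] between the walls = 0.
Normalization: ∫|ψ|² dx = 1.9974.
⟨x⟩ = 1.1600, ⟨x²⟩ = 1.5827 ⇒ Δx = 0.48698.
⟨p⟩ = 0.0000, ⟨p²⟩ = 25.431 ⇒ Δp = 5.0429.
Δx·Δp = 2.4558.

2.46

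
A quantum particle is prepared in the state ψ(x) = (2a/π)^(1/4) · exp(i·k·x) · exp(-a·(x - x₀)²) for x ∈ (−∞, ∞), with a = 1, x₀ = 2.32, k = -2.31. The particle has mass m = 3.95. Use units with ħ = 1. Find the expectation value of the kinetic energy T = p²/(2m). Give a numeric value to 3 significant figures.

T = −(ħ²/2m) d²/dx², so ⟨T⟩ = −(ħ²/2m) ∫ ψ*·ψ'' dx; with m = 3.95.
Gaussian moments (u = x − x₀): ∫u^(2j)·e^(−2au²) du = (2j−1)!!/(4a)^j · √(π/(2a)), odd powers integrate to 0; here √(π/(2a)) = 1.2533. Derivatives: ψ′ = (ik − 2au)·ψ, ψ″ = ((ik − 2au)² − 2a)·ψ; the odd-in-u pieces drop out.
⟨T⟩ = 0.80204.

0.802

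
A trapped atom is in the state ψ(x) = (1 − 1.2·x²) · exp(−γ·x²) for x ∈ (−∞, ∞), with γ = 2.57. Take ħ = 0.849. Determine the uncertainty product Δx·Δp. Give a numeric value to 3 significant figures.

Δx = √(⟨x²⟩−⟨x⟩²), Δp = √(⟨p²⟩−⟨p⟩²).
Expand each integrand as polynomial × e^(−2γx²) and use ∫x^(2j)·e^(−2γx²) dx = (2j−1)!!/(4γ)^j · √(π/(2γ)), odd powers → 0; here √(π/(2γ)) = 0.78180. Differentiate with the product rule, d/dx e^(−γx²) = −2γx·e^(−γx²).
Normalization: ∫|ψ|² dx = 0.63123.
⟨x⟩ = 0.0000, ⟨x²⟩ = 0.060722 ⇒ Δx = 0.24642.
⟨p⟩ = 0.0000, ⟨p²⟩ = 3.0488 ⇒ Δp = 1.7461.
Δx·Δp = 0.43026.

0.430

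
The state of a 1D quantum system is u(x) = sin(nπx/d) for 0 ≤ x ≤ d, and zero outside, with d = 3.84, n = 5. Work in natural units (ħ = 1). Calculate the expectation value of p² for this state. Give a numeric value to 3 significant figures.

p² u = −ħ² d²u/dx²; ⟨p²⟩ = −ħ² ∫ u*·u'' dx / ∫|u|² dx.
d/dx sin(nπx/d) = (nπ/d)·cos(nπx/d) and d²/dx² sin(nπx/d) = −(nπ/d)²·sin(nπx/d); on 0 ≤ x ≤ d, ∫sin²(nπx/d) dx = d/2 and ∫sin(nπx/d)·cos(nπx/d) dx = 0.
State is unnormalized: ∫|u|² dx = 1.9200, and ∫u*·(−ħ² u'') dx = 32.128, so ⟨p²⟩ = 32.128 / 1.9200.
⟨p²⟩ = 16.733.

16.7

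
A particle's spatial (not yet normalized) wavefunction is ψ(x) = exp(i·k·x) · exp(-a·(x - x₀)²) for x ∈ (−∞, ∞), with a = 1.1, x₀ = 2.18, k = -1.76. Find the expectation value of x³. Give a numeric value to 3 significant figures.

11.8

⟨x³⟩ = ∫ x³·|ψ|² dx / ∫|ψ|² dx (integrals over the domain).
Gaussian moments (u = x − x₀): ∫u^(2j)·e^(−2au²) du = (2j−1)!!/(4a)^j · √(π/(2a)), odd powers integrate to 0; here √(π/(2a)) = 1.1950.
State is unnormalized: ∫|ψ|² dx = 1.1950, and ∫ψ*·x³·ψ dx = 14.157, so ⟨x³⟩ = 14.157 / 1.1950.
⟨x³⟩ = 11.847.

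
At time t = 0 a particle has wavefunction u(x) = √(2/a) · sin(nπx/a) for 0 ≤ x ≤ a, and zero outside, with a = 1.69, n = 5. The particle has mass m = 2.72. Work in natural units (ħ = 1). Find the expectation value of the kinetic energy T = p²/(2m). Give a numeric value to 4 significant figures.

15.88

T = −(ħ²/2m) d²/dx², so ⟨T⟩ = −(ħ²/2m) ∫ u*·u'' dx; with m = 2.72.
d/dx sin(nπx/a) = (nπ/a)·cos(nπx/a) and d²/dx² sin(nπx/a) = −(nπ/a)²·sin(nπx/a); on 0 ≤ x ≤ a, ∫sin²(nπx/a) dx = a/2 and ∫sin(nπx/a)·cos(nπx/a) dx = 0.
⟨T⟩ = 15.881.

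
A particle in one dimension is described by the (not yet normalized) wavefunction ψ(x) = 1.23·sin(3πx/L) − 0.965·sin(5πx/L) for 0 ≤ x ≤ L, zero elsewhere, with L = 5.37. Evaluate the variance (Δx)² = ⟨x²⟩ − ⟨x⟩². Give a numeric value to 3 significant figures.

0.950

Compute ⟨x⟩ and ⟨x²⟩ separately, then (Δx)² = ⟨x²⟩ − ⟨x⟩².
On 0 ≤ x ≤ L (j ≠ l): ∫sin²(jπx/L) dx = L/2, ∫sin(jπx/L)·sin(lπx/L) dx = 0; diagonal moments ∫x·sin²(jπx/L) dx = L²/4, ∫x²·sin²(jπx/L) dx = L³·(1/6 − 1/(4j²π²)); cross terms ∫x·sin(jπx/L)·sin(lπx/L) dx = 0 for j + l even and −4jlL²/(π²(j² − l²)²) for j + l odd, ∫x²·sin(jπx/L)·sin(lπx/L) dx = (−1)^(j+l)·4jlL³/(π²(j² − l²)²); higher powers the same way via product-to-sum and parts.
Normalization: ∫|ψ|² dx = 6.5625.
⟨x⟩ = 2.6850 and ⟨x²⟩ = 8.1593.
(Δx)² = 8.1593 − (2.6850)² = 0.95010.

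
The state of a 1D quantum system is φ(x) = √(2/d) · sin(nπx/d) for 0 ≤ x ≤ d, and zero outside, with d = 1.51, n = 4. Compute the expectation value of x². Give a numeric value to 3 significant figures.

0.753

⟨x²⟩ = ∫ x²·|φ|² dx (integrals over the domain).
With sin²θ = (1 − cos2θ)/2 on 0 ≤ x ≤ d: ∫sin²(nπx/d) dx = d/2, ∫x·sin²(nπx/d) dx = d²/4, ∫x²·sin²(nπx/d) dx = d³·(1/6 − 1/(4n²π²)); higher powers xᵏ the same way, integrating xᵏ·cos(2nπx/d) by parts.
⟨x²⟩ = 0.75281.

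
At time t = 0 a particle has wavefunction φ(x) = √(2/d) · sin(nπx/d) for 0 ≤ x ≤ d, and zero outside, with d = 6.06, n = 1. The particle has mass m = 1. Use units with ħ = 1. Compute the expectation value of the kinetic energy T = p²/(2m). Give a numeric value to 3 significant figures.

T = −(ħ²/2m) d²/dx², so ⟨T⟩ = −(ħ²/2m) ∫ φ*·φ'' dx; with m = 1.
d/dx sin(nπx/d) = (nπ/d)·cos(nπx/d) and d²/dx² sin(nπx/d) = −(nπ/d)²·sin(nπx/d); on 0 ≤ x ≤ d, ∫sin²(nπx/d) dx = d/2 and ∫sin(nπx/d)·cos(nπx/d) dx = 0.
⟨T⟩ = 0.13438.

0.134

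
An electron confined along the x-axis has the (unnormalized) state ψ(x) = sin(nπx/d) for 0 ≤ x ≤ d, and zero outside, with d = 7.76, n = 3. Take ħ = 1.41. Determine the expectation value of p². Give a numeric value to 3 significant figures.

2.93

p² ψ = −ħ² d²ψ/dx²; ⟨p²⟩ = −ħ² ∫ ψ*·ψ'' dx / ∫|ψ|² dx.
d/dx sin(nπx/d) = (nπ/d)·cos(nπx/d) and d²/dx² sin(nπx/d) = −(nπ/d)²·sin(nπx/d); on 0 ≤ x ≤ d, ∫sin²(nπx/d) dx = d/2 and ∫sin(nπx/d)·cos(nπx/d) dx = 0.
State is unnormalized: ∫|ψ|² dx = 3.8800, and ∫ψ*·(−ħ² ψ'') dx = 11.379, so ⟨p²⟩ = 11.379 / 3.8800.
⟨p²⟩ = 2.9326.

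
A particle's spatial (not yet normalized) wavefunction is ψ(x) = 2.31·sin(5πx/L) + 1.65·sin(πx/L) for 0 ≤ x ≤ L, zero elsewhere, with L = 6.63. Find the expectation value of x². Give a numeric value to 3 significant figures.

14.1

⟨x²⟩ = ∫ x²·|ψ|² dx / ∫|ψ|² dx (integrals over the domain).
On 0 ≤ x ≤ L (j ≠ l): ∫sin²(jπx/L) dx = L/2, ∫sin(jπx/L)·sin(lπx/L) dx = 0; diagonal moments ∫x·sin²(jπx/L) dx = L²/4, ∫x²·sin²(jπx/L) dx = L³·(1/6 − 1/(4j²π²)); cross terms ∫x·sin(jπx/L)·sin(lπx/L) dx = 0 for j + l even and −4jlL²/(π²(j² − l²)²) for j + l odd, ∫x²·sin(jπx/L)·sin(lπx/L) dx = (−1)^(j+l)·4jlL³/(π²(j² − l²)²); higher powers the same way via product-to-sum and parts.
State is unnormalized: ∫|ψ|² dx = 26.714, and ∫ψ*·x²·ψ dx = 377.57, so ⟨x²⟩ = 377.57 / 26.714.
⟨x²⟩ = 14.134.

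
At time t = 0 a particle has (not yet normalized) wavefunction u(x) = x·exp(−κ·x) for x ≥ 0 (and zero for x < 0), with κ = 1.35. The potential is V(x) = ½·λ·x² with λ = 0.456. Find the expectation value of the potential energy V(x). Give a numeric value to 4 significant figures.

⟨V⟩ = ∫ V(x)·|u|² dx / ∫|u|² dx.
Every integrand reduces to terms xʲ·e^(−2κx) on [0, ∞); use ∫₀^∞ xʲ·e^(−2κx) dx = j!/(2κ)^(j+1).
State is unnormalized: ∫|u|² dx = 0.10161, and ∫u*·V(x)·u dx = 0.038135, so ⟨V⟩ = 0.038135 / 0.10161.
⟨V⟩ = 0.37531.

0.3753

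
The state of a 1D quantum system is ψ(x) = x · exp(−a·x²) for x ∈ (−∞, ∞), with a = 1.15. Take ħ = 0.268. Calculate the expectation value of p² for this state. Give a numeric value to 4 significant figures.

p² ψ = −ħ² d²ψ/dx²; ⟨p²⟩ = −ħ² ∫ ψ*·ψ'' dx / ∫|ψ|² dx.
Expand each integrand as polynomial × e^(−2ax²) and use ∫x^(2j)·e^(−2ax²) dx = (2j−1)!!/(4a)^j · √(π/(2a)), odd powers → 0; here √(π/(2a)) = 1.1687. Differentiate with the product rule, d/dx e^(−ax²) = −2ax·e^(−ax²).
State is unnormalized: ∫|ψ|² dx = 0.25407, and ∫ψ*·(−ħ² ψ'') dx = 0.062957, so ⟨p²⟩ = 0.062957 / 0.25407.
⟨p²⟩ = 0.24779.

0.2478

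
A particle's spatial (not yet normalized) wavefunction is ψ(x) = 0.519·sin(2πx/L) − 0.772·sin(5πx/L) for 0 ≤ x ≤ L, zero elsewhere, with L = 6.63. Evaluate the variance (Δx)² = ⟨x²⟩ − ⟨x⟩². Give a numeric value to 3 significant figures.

Compute ⟨x⟩ and ⟨x²⟩ separately, then (Δx)² = ⟨x²⟩ − ⟨x⟩².
On 0 ≤ x ≤ L (j ≠ l): ∫sin²(jπx/L) dx = L/2, ∫sin(jπx/L)·sin(lπx/L) dx = 0; diagonal moments ∫x·sin²(jπx/L) dx = L²/4, ∫x²·sin²(jπx/L) dx = L³·(1/6 − 1/(4j²π²)); cross terms ∫x·sin(jπx/L)·sin(lπx/L) dx = 0 for j + l even and −4jlL²/(π²(j² − l²)²) for j + l odd, ∫x²·sin(jπx/L)·sin(lπx/L) dx = (−1)^(j+l)·4jlL³/(π²(j² − l²)²); higher powers the same way via product-to-sum and parts.
Normalization: ∫|ψ|² dx = 2.8686.
⟨x⟩ = 3.4278 and ⟨x²⟩ = 15.166.
(Δx)² = 15.166 − (3.4278)² = 3.4157.

3.42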